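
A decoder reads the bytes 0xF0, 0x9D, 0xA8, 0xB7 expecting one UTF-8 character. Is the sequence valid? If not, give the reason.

Leading byte 0xF0 = 11110000 → 4-byte form.
Continuation bytes 0x9D=10011101, 0xA8=10101000, 0xB7=10110111 all match 10xxxxxx.
Decoded value 0x1DA37 is ≥ 0x10000 (shortest form) and not a surrogate.

valid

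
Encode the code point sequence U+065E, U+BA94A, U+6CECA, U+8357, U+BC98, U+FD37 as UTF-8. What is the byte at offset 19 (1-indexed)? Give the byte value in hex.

0xB7

1-indexed offset 19 is 0-indexed offset 18.
U+065E → 2-byte form D9 9E at offsets 0–1.
U+BA94A → 4-byte form F2 BA A5 8A at offsets 2–5.
U+6CECA → 4-byte form F1 AC BB 8A at offsets 6–9.
U+8357 → 3-byte form E8 8D 97 at offsets 10–12.
U+BC98 → 3-byte form EB B2 98 at offsets 13–15.
U+FD37 → 3-byte form EF B4 B7 at offsets 16–18.
Offset 18 falls in char 6's range; it's byte 3 of EF B4 B7 = 0xB7.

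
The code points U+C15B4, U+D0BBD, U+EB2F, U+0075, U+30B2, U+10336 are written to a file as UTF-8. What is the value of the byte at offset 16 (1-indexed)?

1-indexed offset 16 is 0-indexed offset 15.
U+C15B4 → 4-byte form F3 81 96 B4 at offsets 0–3.
U+D0BBD → 4-byte form F3 90 AE BD at offsets 4–7.
U+EB2F → 3-byte form EE AC AF at offsets 8–10.
U+0075 → 1-byte form 75 at offsets 11–11.
U+30B2 → 3-byte form E3 82 B2 at offsets 12–14.
U+10336 → 4-byte form F0 90 8C B6 at offsets 15–18.
Offset 15 falls in char 6's range; it's byte 1 of F0 90 8C B6 = 0xF0.

0xF0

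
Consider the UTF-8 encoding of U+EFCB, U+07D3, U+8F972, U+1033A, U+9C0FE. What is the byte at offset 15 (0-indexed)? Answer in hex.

U+EFCB → 3-byte form EE BF 8B at offsets 0–2.
U+07D3 → 2-byte form DF 93 at offsets 3–4.
U+8F972 → 4-byte form F2 8F A5 B2 at offsets 5–8.
U+1033A → 4-byte form F0 90 8C BA at offsets 9–12.
U+9C0FE → 4-byte form F2 9C 83 BE at offsets 13–16.
Offset 15 falls in char 5's range; it's byte 3 of F2 9C 83 BE = 0x83.

0x83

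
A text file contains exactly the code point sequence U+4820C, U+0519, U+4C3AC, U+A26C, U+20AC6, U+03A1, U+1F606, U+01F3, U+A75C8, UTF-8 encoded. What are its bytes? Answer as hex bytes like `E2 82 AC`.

F1 88 88 8C D4 99 F1 8C 8E AC EA 89 AC F0 A0 AB 86 CE A1 F0 9F 98 86 C7 B3 F2 A7 97 88

U+4820C: 4-byte form → F1 88 88 8C.
U+0519: 2-byte form → D4 99.
U+4C3AC: 4-byte form → F1 8C 8E AC.
U+A26C: 3-byte form → EA 89 AC.
U+20AC6: 4-byte form → F0 A0 AB 86.
U+03A1: 2-byte form → CE A1.
U+1F606: 4-byte form → F0 9F 98 86.
U+01F3: 2-byte form → C7 B3.
U+A75C8: 4-byte form → F2 A7 97 88.
Concatenated (29 bytes): F1 88 88 8C D4 99 F1 8C 8E AC EA 89 AC F0 A0 AB 86 CE A1 F0 9F 98 86 C7 B3 F2 A7 97 88.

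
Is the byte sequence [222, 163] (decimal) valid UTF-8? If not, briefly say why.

Leading byte 0xDE = 11011110 → 2-byte form.
Continuation bytes 0xA3=10100011 all match 10xxxxxx.
Decoded value 0x7A3 is ≥ 0x80 (shortest form) and not a surrogate.

valid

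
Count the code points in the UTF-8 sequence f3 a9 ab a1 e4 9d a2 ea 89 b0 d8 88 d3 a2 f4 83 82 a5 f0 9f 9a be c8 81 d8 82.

Byte at offset 0: 0xF3 = 11110011 → 4-byte char (#1). Advance 4.
Byte at offset 4: 0xE4 = 11100100 → 3-byte char (#2). Advance 3.
Byte at offset 7: 0xEA = 11101010 → 3-byte char (#3). Advance 3.
Byte at offset 10: 0xD8 = 11011000 → 2-byte char (#4). Advance 2.
Byte at offset 12: 0xD3 = 11010011 → 2-byte char (#5). Advance 2.
Byte at offset 14: 0xF4 = 11110100 → 4-byte char (#6). Advance 4.
Byte at offset 18: 0xF0 = 11110000 → 4-byte char (#7). Advance 4.
Byte at offset 22: 0xC8 = 11001000 → 2-byte char (#8). Advance 2.
Byte at offset 24: 0xD8 = 11011000 → 2-byte char (#9). Advance 2.
Reached end at offset 26 after 9 code points.

9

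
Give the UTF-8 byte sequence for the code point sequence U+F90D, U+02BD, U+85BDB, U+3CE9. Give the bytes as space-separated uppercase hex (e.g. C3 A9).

U+F90D: 3-byte form → EF A4 8D.
U+02BD: 2-byte form → CA BD.
U+85BDB: 4-byte form → F2 85 AF 9B.
U+3CE9: 3-byte form → E3 B3 A9.
Concatenated (12 bytes): EF A4 8D CA BD F2 85 AF 9B E3 B3 A9.

EF A4 8D CA BD F2 85 AF 9B E3 B3 A9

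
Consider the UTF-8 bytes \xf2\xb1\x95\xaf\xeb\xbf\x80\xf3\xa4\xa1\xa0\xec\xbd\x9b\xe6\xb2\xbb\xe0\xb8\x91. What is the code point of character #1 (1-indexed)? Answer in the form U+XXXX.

Offset 0: leading byte 0xF2 = 11110010 → 4-byte char #1 = F2 B1 95 AF.
Leading byte 0xF2 = 11110010 matches 11110xxx → 4-byte sequence.
Byte 1: 0xF2 = 11110010, payload 010 (3 bits).
Byte 2: 0xB1 = 10110001 (10xxxxxx ✓), payload 110001.
Byte 3: 0x95 = 10010101 (10xxxxxx ✓), payload 010101.
Byte 4: 0xAF = 10101111 (10xxxxxx ✓), payload 101111.
Concatenate: 010110001010101101111 = 0xB156F (21 bits → U+B156F).

U+B156F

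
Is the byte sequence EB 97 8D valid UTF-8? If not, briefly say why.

valid

Leading byte 0xEB = 11101011 → 3-byte form.
Continuation bytes 0x97=10010111, 0x8D=10001101 all match 10xxxxxx.
Decoded value 0xB5CD is ≥ 0x800 (shortest form) and not a surrogate.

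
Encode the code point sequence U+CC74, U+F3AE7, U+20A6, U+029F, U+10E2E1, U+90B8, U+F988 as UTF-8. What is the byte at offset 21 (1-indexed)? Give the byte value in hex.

1-indexed offset 21 is 0-indexed offset 20.
U+CC74 → 3-byte form EC B1 B4 at offsets 0–2.
U+F3AE7 → 4-byte form F3 B3 AB A7 at offsets 3–6.
U+20A6 → 3-byte form E2 82 A6 at offsets 7–9.
U+029F → 2-byte form CA 9F at offsets 10–11.
U+10E2E1 → 4-byte form F4 8E 8B A1 at offsets 12–15.
U+90B8 → 3-byte form E9 82 B8 at offsets 16–18.
U+F988 → 3-byte form EF A6 88 at offsets 19–21.
Offset 20 falls in char 7's range; it's byte 2 of EF A6 88 = 0xA6.

0xA6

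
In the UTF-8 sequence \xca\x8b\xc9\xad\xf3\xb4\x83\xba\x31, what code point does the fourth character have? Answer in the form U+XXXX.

U+0031

Offset 0: leading byte 0xCA = 11001010 → 2-byte char #1 = CA 8B.
Offset 2: leading byte 0xC9 = 11001001 → 2-byte char #2 = C9 AD.
Offset 4: leading byte 0xF3 = 11110011 → 4-byte char #3 = F3 B4 83 BA.
Offset 8: leading byte 0x31 = 00110001 → 1-byte char #4 = 31.
Leading byte 0x31 = 00110001 matches 0xxxxxxx → 1-byte sequence.
Byte 1: 0x31 = 00110001, payload 0110001 (7 bits).
Concatenate: 0110001 = 0x31 (7 bits → U+0031).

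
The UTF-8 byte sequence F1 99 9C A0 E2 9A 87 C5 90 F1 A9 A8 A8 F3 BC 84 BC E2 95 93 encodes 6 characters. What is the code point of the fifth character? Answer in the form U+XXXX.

Offset 0: leading byte 0xF1 = 11110001 → 4-byte char #1 = F1 99 9C A0.
Offset 4: leading byte 0xE2 = 11100010 → 3-byte char #2 = E2 9A 87.
Offset 7: leading byte 0xC5 = 11000101 → 2-byte char #3 = C5 90.
Offset 9: leading byte 0xF1 = 11110001 → 4-byte char #4 = F1 A9 A8 A8.
Offset 13: leading byte 0xF3 = 11110011 → 4-byte char #5 = F3 BC 84 BC.
Leading byte 0xF3 = 11110011 matches 11110xxx → 4-byte sequence.
Byte 1: 0xF3 = 11110011, payload 011 (3 bits).
Byte 2: 0xBC = 10111100 (10xxxxxx ✓), payload 111100.
Byte 3: 0x84 = 10000100 (10xxxxxx ✓), payload 000100.
Byte 4: 0xBC = 10111100 (10xxxxxx ✓), payload 111100.
Concatenate: 011111100000100111100 = 0xFC13C (21 bits → U+FC13C).

U+FC13C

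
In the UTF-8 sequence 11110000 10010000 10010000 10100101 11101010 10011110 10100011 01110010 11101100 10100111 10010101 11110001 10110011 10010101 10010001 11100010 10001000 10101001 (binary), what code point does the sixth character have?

U+2229

Offset 0: leading byte 0xF0 = 11110000 → 4-byte char #1 = F0 90 90 A5.
Offset 4: leading byte 0xEA = 11101010 → 3-byte char #2 = EA 9E A3.
Offset 7: leading byte 0x72 = 01110010 → 1-byte char #3 = 72.
Offset 8: leading byte 0xEC = 11101100 → 3-byte char #4 = EC A7 95.
Offset 11: leading byte 0xF1 = 11110001 → 4-byte char #5 = F1 B3 95 91.
Offset 15: leading byte 0xE2 = 11100010 → 3-byte char #6 = E2 88 A9.
Leading byte 0xE2 = 11100010 matches 1110xxxx → 3-byte sequence.
Byte 1: 0xE2 = 11100010, payload 0010 (4 bits).
Byte 2: 0x88 = 10001000 (10xxxxxx ✓), payload 001000.
Byte 3: 0xA9 = 10101001 (10xxxxxx ✓), payload 101001.
Concatenate: 0010001000101001 = 0x2229 (16 bits → U+2229).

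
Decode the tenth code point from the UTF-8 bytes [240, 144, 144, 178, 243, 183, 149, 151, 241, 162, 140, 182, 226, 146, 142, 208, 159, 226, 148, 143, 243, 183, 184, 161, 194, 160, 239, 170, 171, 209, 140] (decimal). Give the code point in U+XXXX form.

U+044C

Offset 0: leading byte 0xF0 = 11110000 → 4-byte char #1 = F0 90 90 B2.
Offset 4: leading byte 0xF3 = 11110011 → 4-byte char #2 = F3 B7 95 97.
Offset 8: leading byte 0xF1 = 11110001 → 4-byte char #3 = F1 A2 8C B6.
Offset 12: leading byte 0xE2 = 11100010 → 3-byte char #4 = E2 92 8E.
Offset 15: leading byte 0xD0 = 11010000 → 2-byte char #5 = D0 9F.
Offset 17: leading byte 0xE2 = 11100010 → 3-byte char #6 = E2 94 8F.
Offset 20: leading byte 0xF3 = 11110011 → 4-byte char #7 = F3 B7 B8 A1.
Offset 24: leading byte 0xC2 = 11000010 → 2-byte char #8 = C2 A0.
Offset 26: leading byte 0xEF = 11101111 → 3-byte char #9 = EF AA AB.
Offset 29: leading byte 0xD1 = 11010001 → 2-byte char #10 = D1 8C.
Leading byte 0xD1 = 11010001 matches 110xxxxx → 2-byte sequence.
Byte 1: 0xD1 = 11010001, payload 10001 (5 bits).
Byte 2: 0x8C = 10001100 (10xxxxxx ✓), payload 001100.
Concatenate: 10001001100 = 0x44C (11 bits → U+044C).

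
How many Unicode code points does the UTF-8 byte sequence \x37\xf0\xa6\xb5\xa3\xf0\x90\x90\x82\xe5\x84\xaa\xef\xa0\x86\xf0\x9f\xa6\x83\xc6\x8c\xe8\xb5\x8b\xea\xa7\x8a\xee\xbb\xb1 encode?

Byte at offset 0: 0x37 = 00110111 → 1-byte char (#1). Advance 1.
Byte at offset 1: 0xF0 = 11110000 → 4-byte char (#2). Advance 4.
Byte at offset 5: 0xF0 = 11110000 → 4-byte char (#3). Advance 4.
Byte at offset 9: 0xE5 = 11100101 → 3-byte char (#4). Advance 3.
Byte at offset 12: 0xEF = 11101111 → 3-byte char (#5). Advance 3.
Byte at offset 15: 0xF0 = 11110000 → 4-byte char (#6). Advance 4.
Byte at offset 19: 0xC6 = 11000110 → 2-byte char (#7). Advance 2.
Byte at offset 21: 0xE8 = 11101000 → 3-byte char (#8). Advance 3.
Byte at offset 24: 0xEA = 11101010 → 3-byte char (#9). Advance 3.
Byte at offset 27: 0xEE = 11101110 → 3-byte char (#10). Advance 3.
Reached end at offset 30 after 10 code points.

10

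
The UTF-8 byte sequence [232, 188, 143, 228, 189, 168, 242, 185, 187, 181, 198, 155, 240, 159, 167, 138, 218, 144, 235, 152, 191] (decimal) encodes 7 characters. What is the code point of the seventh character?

Offset 0: leading byte 0xE8 = 11101000 → 3-byte char #1 = E8 BC 8F.
Offset 3: leading byte 0xE4 = 11100100 → 3-byte char #2 = E4 BD A8.
Offset 6: leading byte 0xF2 = 11110010 → 4-byte char #3 = F2 B9 BB B5.
Offset 10: leading byte 0xC6 = 11000110 → 2-byte char #4 = C6 9B.
Offset 12: leading byte 0xF0 = 11110000 → 4-byte char #5 = F0 9F A7 8A.
Offset 16: leading byte 0xDA = 11011010 → 2-byte char #6 = DA 90.
Offset 18: leading byte 0xEB = 11101011 → 3-byte char #7 = EB 98 BF.
Leading byte 0xEB = 11101011 matches 1110xxxx → 3-byte sequence.
Byte 1: 0xEB = 11101011, payload 1011 (4 bits).
Byte 2: 0x98 = 10011000 (10xxxxxx ✓), payload 011000.
Byte 3: 0xBF = 10111111 (10xxxxxx ✓), payload 111111.
Concatenate: 1011011000111111 = 0xB63F (16 bits → U+B63F).

U+B63F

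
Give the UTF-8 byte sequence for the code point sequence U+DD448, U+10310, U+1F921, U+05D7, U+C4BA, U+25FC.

U+DD448: 4-byte form → F3 9D 91 88.
U+10310: 4-byte form → F0 90 8C 90.
U+1F921: 4-byte form → F0 9F A4 A1.
U+05D7: 2-byte form → D7 97.
U+C4BA: 3-byte form → EC 92 BA.
U+25FC: 3-byte form → E2 97 BC.
Concatenated (20 bytes): F3 9D 91 88 F0 90 8C 90 F0 9F A4 A1 D7 97 EC 92 BA E2 97 BC.

F3 9D 91 88 F0 90 8C 90 F0 9F A4 A1 D7 97 EC 92 BA E2 97 BC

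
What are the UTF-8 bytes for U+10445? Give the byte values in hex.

U+10445 = 0x10445 = 66629 decimal. In range U+10000–U+10FFFF → 4-byte form: 11110xxx 10xxxxxx 10xxxxxx 10xxxxxx.
Binary (21 bits): 000010000010001000101.
Split 3+6+6+6: 000 | 010000 | 010001 | 000101.
Byte 1: 11110000 = 0xF0.
Byte 2: 10010000 = 0x90.
Byte 3: 10010001 = 0x91.
Byte 4: 10000101 = 0x85.

F0 90 91 85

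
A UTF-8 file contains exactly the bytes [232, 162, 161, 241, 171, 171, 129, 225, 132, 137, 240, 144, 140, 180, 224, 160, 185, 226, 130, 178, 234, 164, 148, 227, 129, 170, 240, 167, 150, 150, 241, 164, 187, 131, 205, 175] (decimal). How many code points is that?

Byte at offset 0: 0xE8 = 11101000 → 3-byte char (#1). Advance 3.
Byte at offset 3: 0xF1 = 11110001 → 4-byte char (#2). Advance 4.
Byte at offset 7: 0xE1 = 11100001 → 3-byte char (#3). Advance 3.
Byte at offset 10: 0xF0 = 11110000 → 4-byte char (#4). Advance 4.
Byte at offset 14: 0xE0 = 11100000 → 3-byte char (#5). Advance 3.
Byte at offset 17: 0xE2 = 11100010 → 3-byte char (#6). Advance 3.
Byte at offset 20: 0xEA = 11101010 → 3-byte char (#7). Advance 3.
Byte at offset 23: 0xE3 = 11100011 → 3-byte char (#8). Advance 3.
Byte at offset 26: 0xF0 = 11110000 → 4-byte char (#9). Advance 4.
Byte at offset 30: 0xF1 = 11110001 → 4-byte char (#10). Advance 4.
Byte at offset 34: 0xCD = 11001101 → 2-byte char (#11). Advance 2.
Reached end at offset 36 after 11 code points.

11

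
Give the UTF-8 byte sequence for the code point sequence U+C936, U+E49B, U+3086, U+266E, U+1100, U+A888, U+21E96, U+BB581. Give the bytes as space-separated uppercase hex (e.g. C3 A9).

EC A4 B6 EE 92 9B E3 82 86 E2 99 AE E1 84 80 EA A2 88 F0 A1 BA 96 F2 BB 96 81

U+C936: 3-byte form → EC A4 B6.
U+E49B: 3-byte form → EE 92 9B.
U+3086: 3-byte form → E3 82 86.
U+266E: 3-byte form → E2 99 AE.
U+1100: 3-byte form → E1 84 80.
U+A888: 3-byte form → EA A2 88.
U+21E96: 4-byte form → F0 A1 BA 96.
U+BB581: 4-byte form → F2 BB 96 81.
Concatenated (26 bytes): EC A4 B6 EE 92 9B E3 82 86 E2 99 AE E1 84 80 EA A2 88 F0 A1 BA 96 F2 BB 96 81.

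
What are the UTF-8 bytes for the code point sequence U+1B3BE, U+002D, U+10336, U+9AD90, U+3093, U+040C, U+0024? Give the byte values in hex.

U+1B3BE: 4-byte form → F0 9B 8E BE.
U+002D: 1-byte form → 2D.
U+10336: 4-byte form → F0 90 8C B6.
U+9AD90: 4-byte form → F2 9A B6 90.
U+3093: 3-byte form → E3 82 93.
U+040C: 2-byte form → D0 8C.
U+0024: 1-byte form → 24.
Concatenated (19 bytes): F0 9B 8E BE 2D F0 90 8C B6 F2 9A B6 90 E3 82 93 D0 8C 24.

F0 9B 8E BE 2D F0 90 8C B6 F2 9A B6 90 E3 82 93 D0 8C 24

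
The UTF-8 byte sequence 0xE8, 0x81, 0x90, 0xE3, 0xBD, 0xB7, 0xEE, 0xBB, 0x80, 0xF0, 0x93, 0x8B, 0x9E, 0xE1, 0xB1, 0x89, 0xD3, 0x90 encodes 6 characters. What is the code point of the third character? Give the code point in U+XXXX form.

Offset 0: leading byte 0xE8 = 11101000 → 3-byte char #1 = E8 81 90.
Offset 3: leading byte 0xE3 = 11100011 → 3-byte char #2 = E3 BD B7.
Offset 6: leading byte 0xEE = 11101110 → 3-byte char #3 = EE BB 80.
Leading byte 0xEE = 11101110 matches 1110xxxx → 3-byte sequence.
Byte 1: 0xEE = 11101110, payload 1110 (4 bits).
Byte 2: 0xBB = 10111011 (10xxxxxx ✓), payload 111011.
Byte 3: 0x80 = 10000000 (10xxxxxx ✓), payload 000000.
Concatenate: 1110111011000000 = 0xEEC0 (16 bits → U+EEC0).

U+EEC0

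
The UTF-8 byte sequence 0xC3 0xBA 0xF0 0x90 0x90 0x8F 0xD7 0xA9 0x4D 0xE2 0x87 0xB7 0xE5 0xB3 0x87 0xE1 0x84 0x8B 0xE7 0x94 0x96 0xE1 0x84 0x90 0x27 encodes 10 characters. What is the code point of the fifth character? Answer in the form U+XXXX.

Offset 0: leading byte 0xC3 = 11000011 → 2-byte char #1 = C3 BA.
Offset 2: leading byte 0xF0 = 11110000 → 4-byte char #2 = F0 90 90 8F.
Offset 6: leading byte 0xD7 = 11010111 → 2-byte char #3 = D7 A9.
Offset 8: leading byte 0x4D = 01001101 → 1-byte char #4 = 4D.
Offset 9: leading byte 0xE2 = 11100010 → 3-byte char #5 = E2 87 B7.
Leading byte 0xE2 = 11100010 matches 1110xxxx → 3-byte sequence.
Byte 1: 0xE2 = 11100010, payload 0010 (4 bits).
Byte 2: 0x87 = 10000111 (10xxxxxx ✓), payload 000111.
Byte 3: 0xB7 = 10110111 (10xxxxxx ✓), payload 110111.
Concatenate: 0010000111110111 = 0x21F7 (16 bits → U+21F7).

U+21F7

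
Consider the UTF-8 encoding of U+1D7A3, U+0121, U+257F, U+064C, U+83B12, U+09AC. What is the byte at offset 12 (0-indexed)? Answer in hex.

U+1D7A3 → 4-byte form F0 9D 9E A3 at offsets 0–3.
U+0121 → 2-byte form C4 A1 at offsets 4–5.
U+257F → 3-byte form E2 95 BF at offsets 6–8.
U+064C → 2-byte form D9 8C at offsets 9–10.
U+83B12 → 4-byte form F2 83 AC 92 at offsets 11–14.
Offset 12 falls in char 5's range; it's byte 2 of F2 83 AC 92 = 0x83.

0x83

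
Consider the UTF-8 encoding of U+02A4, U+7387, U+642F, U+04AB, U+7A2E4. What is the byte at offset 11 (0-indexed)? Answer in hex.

U+02A4 → 2-byte form CA A4 at offsets 0–1.
U+7387 → 3-byte form E7 8E 87 at offsets 2–4.
U+642F → 3-byte form E6 90 AF at offsets 5–7.
U+04AB → 2-byte form D2 AB at offsets 8–9.
U+7A2E4 → 4-byte form F1 BA 8B A4 at offsets 10–13.
Offset 11 falls in char 5's range; it's byte 2 of F1 BA 8B A4 = 0xBA.

0xBA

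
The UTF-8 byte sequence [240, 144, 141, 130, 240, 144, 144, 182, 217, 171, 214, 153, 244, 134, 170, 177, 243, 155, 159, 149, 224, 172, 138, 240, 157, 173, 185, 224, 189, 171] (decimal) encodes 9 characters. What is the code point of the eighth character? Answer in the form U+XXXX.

U+1DB79

Offset 0: leading byte 0xF0 = 11110000 → 4-byte char #1 = F0 90 8D 82.
Offset 4: leading byte 0xF0 = 11110000 → 4-byte char #2 = F0 90 90 B6.
Offset 8: leading byte 0xD9 = 11011001 → 2-byte char #3 = D9 AB.
Offset 10: leading byte 0xD6 = 11010110 → 2-byte char #4 = D6 99.
Offset 12: leading byte 0xF4 = 11110100 → 4-byte char #5 = F4 86 AA B1.
Offset 16: leading byte 0xF3 = 11110011 → 4-byte char #6 = F3 9B 9F 95.
Offset 20: leading byte 0xE0 = 11100000 → 3-byte char #7 = E0 AC 8A.
Offset 23: leading byte 0xF0 = 11110000 → 4-byte char #8 = F0 9D AD B9.
Leading byte 0xF0 = 11110000 matches 11110xxx → 4-byte sequence.
Byte 1: 0xF0 = 11110000, payload 000 (3 bits).
Byte 2: 0x9D = 10011101 (10xxxxxx ✓), payload 011101.
Byte 3: 0xAD = 10101101 (10xxxxxx ✓), payload 101101.
Byte 4: 0xB9 = 10111001 (10xxxxxx ✓), payload 111001.
Concatenate: 000011101101101111001 = 0x1DB79 (21 bits → U+1DB79).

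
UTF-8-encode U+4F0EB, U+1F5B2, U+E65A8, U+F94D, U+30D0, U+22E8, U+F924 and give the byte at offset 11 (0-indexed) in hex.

U+4F0EB → 4-byte form F1 8F 83 AB at offsets 0–3.
U+1F5B2 → 4-byte form F0 9F 96 B2 at offsets 4–7.
U+E65A8 → 4-byte form F3 A6 96 A8 at offsets 8–11.
Offset 11 falls in char 3's range; it's byte 4 of F3 A6 96 A8 = 0xA8.

0xA8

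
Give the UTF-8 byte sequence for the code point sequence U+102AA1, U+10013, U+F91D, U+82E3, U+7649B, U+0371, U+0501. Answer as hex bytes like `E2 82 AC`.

U+102AA1: 4-byte form → F4 82 AA A1.
U+10013: 4-byte form → F0 90 80 93.
U+F91D: 3-byte form → EF A4 9D.
U+82E3: 3-byte form → E8 8B A3.
U+7649B: 4-byte form → F1 B6 92 9B.
U+0371: 2-byte form → CD B1.
U+0501: 2-byte form → D4 81.
Concatenated (22 bytes): F4 82 AA A1 F0 90 80 93 EF A4 9D E8 8B A3 F1 B6 92 9B CD B1 D4 81.

F4 82 AA A1 F0 90 80 93 EF A4 9D E8 8B A3 F1 B6 92 9B CD B1 D4 81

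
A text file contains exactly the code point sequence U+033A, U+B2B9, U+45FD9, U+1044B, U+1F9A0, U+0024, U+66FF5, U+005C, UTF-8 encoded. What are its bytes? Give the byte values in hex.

U+033A: 2-byte form → CC BA.
U+B2B9: 3-byte form → EB 8A B9.
U+45FD9: 4-byte form → F1 85 BF 99.
U+1044B: 4-byte form → F0 90 91 8B.
U+1F9A0: 4-byte form → F0 9F A6 A0.
U+0024: 1-byte form → 24.
U+66FF5: 4-byte form → F1 A6 BF B5.
U+005C: 1-byte form → 5C.
Concatenated (23 bytes): CC BA EB 8A B9 F1 85 BF 99 F0 90 91 8B F0 9F A6 A0 24 F1 A6 BF B5 5C.

CC BA EB 8A B9 F1 85 BF 99 F0 90 91 8B F0 9F A6 A0 24 F1 A6 BF B5 5C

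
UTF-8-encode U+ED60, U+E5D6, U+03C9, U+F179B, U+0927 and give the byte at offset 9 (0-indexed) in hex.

0xB1

U+ED60 → 3-byte form EE B5 A0 at offsets 0–2.
U+E5D6 → 3-byte form EE 97 96 at offsets 3–5.
U+03C9 → 2-byte form CF 89 at offsets 6–7.
U+F179B → 4-byte form F3 B1 9E 9B at offsets 8–11.
Offset 9 falls in char 4's range; it's byte 2 of F3 B1 9E 9B = 0xB1.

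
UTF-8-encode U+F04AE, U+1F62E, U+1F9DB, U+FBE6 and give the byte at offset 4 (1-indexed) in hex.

1-indexed offset 4 is 0-indexed offset 3.
U+F04AE → 4-byte form F3 B0 92 AE at offsets 0–3.
Offset 3 falls in char 1's range; it's byte 4 of F3 B0 92 AE = 0xAE.

0xAE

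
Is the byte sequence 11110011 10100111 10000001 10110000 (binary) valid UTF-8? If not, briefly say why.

Leading byte 0xF3 = 11110011 → 4-byte form.
Continuation bytes 0xA7=10100111, 0x81=10000001, 0xB0=10110000 all match 10xxxxxx.
Decoded value 0xE7070 is ≥ 0x10000 (shortest form) and not a surrogate.

valid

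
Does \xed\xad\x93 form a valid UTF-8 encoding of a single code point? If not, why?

invalid (encodes a surrogate (U+D800–U+DFFF))

Structurally a 3-byte sequence; payload = 0xDB53.
But 0xDB53 is in U+D800–U+DFFF, the surrogate range. Surrogates are not Unicode scalar values and are forbidden in UTF-8.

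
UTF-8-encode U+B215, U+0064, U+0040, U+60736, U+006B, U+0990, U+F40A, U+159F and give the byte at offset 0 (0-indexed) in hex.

0xEB

U+B215 → 3-byte form EB 88 95 at offsets 0–2.
Offset 0 falls in char 1's range; it's byte 1 of EB 88 95 = 0xEB.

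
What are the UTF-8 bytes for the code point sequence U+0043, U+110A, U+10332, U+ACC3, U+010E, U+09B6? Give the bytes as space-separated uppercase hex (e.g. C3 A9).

U+0043: 1-byte form → 43.
U+110A: 3-byte form → E1 84 8A.
U+10332: 4-byte form → F0 90 8C B2.
U+ACC3: 3-byte form → EA B3 83.
U+010E: 2-byte form → C4 8E.
U+09B6: 3-byte form → E0 A6 B6.
Concatenated (16 bytes): 43 E1 84 8A F0 90 8C B2 EA B3 83 C4 8E E0 A6 B6.

43 E1 84 8A F0 90 8C B2 EA B3 83 C4 8E E0 A6 B6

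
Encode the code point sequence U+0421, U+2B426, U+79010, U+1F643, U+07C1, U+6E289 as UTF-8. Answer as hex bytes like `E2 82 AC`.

U+0421: 2-byte form → D0 A1.
U+2B426: 4-byte form → F0 AB 90 A6.
U+79010: 4-byte form → F1 B9 80 90.
U+1F643: 4-byte form → F0 9F 99 83.
U+07C1: 2-byte form → DF 81.
U+6E289: 4-byte form → F1 AE 8A 89.
Concatenated (20 bytes): D0 A1 F0 AB 90 A6 F1 B9 80 90 F0 9F 99 83 DF 81 F1 AE 8A 89.

D0 A1 F0 AB 90 A6 F1 B9 80 90 F0 9F 99 83 DF 81 F1 AE 8A 89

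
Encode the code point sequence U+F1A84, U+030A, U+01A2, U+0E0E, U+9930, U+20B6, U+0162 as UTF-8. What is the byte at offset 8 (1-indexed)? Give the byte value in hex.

0xA2

1-indexed offset 8 is 0-indexed offset 7.
U+F1A84 → 4-byte form F3 B1 AA 84 at offsets 0–3.
U+030A → 2-byte form CC 8A at offsets 4–5.
U+01A2 → 2-byte form C6 A2 at offsets 6–7.
Offset 7 falls in char 3's range; it's byte 2 of C6 A2 = 0xA2.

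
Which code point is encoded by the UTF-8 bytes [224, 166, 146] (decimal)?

Leading byte 0xE0 = 11100000 matches 1110xxxx → 3-byte sequence.
Byte 1: 0xE0 = 11100000, payload 0000 (4 bits).
Byte 2: 0xA6 = 10100110 (10xxxxxx ✓), payload 100110.
Byte 3: 0x92 = 10010010 (10xxxxxx ✓), payload 010010.
Concatenate: 0000100110010010 = 0x992 (16 bits → U+0992).

U+0992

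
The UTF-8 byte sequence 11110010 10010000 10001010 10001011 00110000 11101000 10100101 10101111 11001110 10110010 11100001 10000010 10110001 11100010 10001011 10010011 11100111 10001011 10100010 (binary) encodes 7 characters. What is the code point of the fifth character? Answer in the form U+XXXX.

Offset 0: leading byte 0xF2 = 11110010 → 4-byte char #1 = F2 90 8A 8B.
Offset 4: leading byte 0x30 = 00110000 → 1-byte char #2 = 30.
Offset 5: leading byte 0xE8 = 11101000 → 3-byte char #3 = E8 A5 AF.
Offset 8: leading byte 0xCE = 11001110 → 2-byte char #4 = CE B2.
Offset 10: leading byte 0xE1 = 11100001 → 3-byte char #5 = E1 82 B1.
Leading byte 0xE1 = 11100001 matches 1110xxxx → 3-byte sequence.
Byte 1: 0xE1 = 11100001, payload 0001 (4 bits).
Byte 2: 0x82 = 10000010 (10xxxxxx ✓), payload 000010.
Byte 3: 0xB1 = 10110001 (10xxxxxx ✓), payload 110001.
Concatenate: 0001000010110001 = 0x10B1 (16 bits → U+10B1).

U+10B1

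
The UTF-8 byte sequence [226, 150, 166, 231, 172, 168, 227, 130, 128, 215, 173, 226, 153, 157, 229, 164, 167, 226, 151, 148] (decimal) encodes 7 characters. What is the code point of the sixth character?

Offset 0: leading byte 0xE2 = 11100010 → 3-byte char #1 = E2 96 A6.
Offset 3: leading byte 0xE7 = 11100111 → 3-byte char #2 = E7 AC A8.
Offset 6: leading byte 0xE3 = 11100011 → 3-byte char #3 = E3 82 80.
Offset 9: leading byte 0xD7 = 11010111 → 2-byte char #4 = D7 AD.
Offset 11: leading byte 0xE2 = 11100010 → 3-byte char #5 = E2 99 9D.
Offset 14: leading byte 0xE5 = 11100101 → 3-byte char #6 = E5 A4 A7.
Leading byte 0xE5 = 11100101 matches 1110xxxx → 3-byte sequence.
Byte 1: 0xE5 = 11100101, payload 0101 (4 bits).
Byte 2: 0xA4 = 10100100 (10xxxxxx ✓), payload 100100.
Byte 3: 0xA7 = 10100111 (10xxxxxx ✓), payload 100111.
Concatenate: 0101100100100111 = 0x5927 (16 bits → U+5927).

U+5927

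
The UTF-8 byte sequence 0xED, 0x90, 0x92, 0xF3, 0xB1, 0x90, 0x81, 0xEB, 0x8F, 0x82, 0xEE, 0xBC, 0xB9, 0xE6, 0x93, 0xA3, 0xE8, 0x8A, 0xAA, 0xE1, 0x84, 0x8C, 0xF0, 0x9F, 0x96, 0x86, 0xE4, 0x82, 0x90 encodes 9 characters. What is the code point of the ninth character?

Offset 0: leading byte 0xED = 11101101 → 3-byte char #1 = ED 90 92.
Offset 3: leading byte 0xF3 = 11110011 → 4-byte char #2 = F3 B1 90 81.
Offset 7: leading byte 0xEB = 11101011 → 3-byte char #3 = EB 8F 82.
Offset 10: leading byte 0xEE = 11101110 → 3-byte char #4 = EE BC B9.
Offset 13: leading byte 0xE6 = 11100110 → 3-byte char #5 = E6 93 A3.
Offset 16: leading byte 0xE8 = 11101000 → 3-byte char #6 = E8 8A AA.
Offset 19: leading byte 0xE1 = 11100001 → 3-byte char #7 = E1 84 8C.
Offset 22: leading byte 0xF0 = 11110000 → 4-byte char #8 = F0 9F 96 86.
Offset 26: leading byte 0xE4 = 11100100 → 3-byte char #9 = E4 82 90.
Leading byte 0xE4 = 11100100 matches 1110xxxx → 3-byte sequence.
Byte 1: 0xE4 = 11100100, payload 0100 (4 bits).
Byte 2: 0x82 = 10000010 (10xxxxxx ✓), payload 000010.
Byte 3: 0x90 = 10010000 (10xxxxxx ✓), payload 010000.
Concatenate: 0100000010010000 = 0x4090 (16 bits → U+4090).

U+4090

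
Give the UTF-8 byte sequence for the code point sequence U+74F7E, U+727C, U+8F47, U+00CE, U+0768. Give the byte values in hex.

F1 B4 BD BE E7 89 BC E8 BD 87 C3 8E DD A8

U+74F7E: 4-byte form → F1 B4 BD BE.
U+727C: 3-byte form → E7 89 BC.
U+8F47: 3-byte form → E8 BD 87.
U+00CE: 2-byte form → C3 8E.
U+0768: 2-byte form → DD A8.
Concatenated (14 bytes): F1 B4 BD BE E7 89 BC E8 BD 87 C3 8E DD A8.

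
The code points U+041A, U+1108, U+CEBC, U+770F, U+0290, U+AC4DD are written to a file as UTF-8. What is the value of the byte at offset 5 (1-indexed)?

0x88

1-indexed offset 5 is 0-indexed offset 4.
U+041A → 2-byte form D0 9A at offsets 0–1.
U+1108 → 3-byte form E1 84 88 at offsets 2–4.
Offset 4 falls in char 2's range; it's byte 3 of E1 84 88 = 0x88.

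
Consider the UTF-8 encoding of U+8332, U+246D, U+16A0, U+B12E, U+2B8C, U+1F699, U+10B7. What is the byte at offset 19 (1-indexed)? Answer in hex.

1-indexed offset 19 is 0-indexed offset 18.
U+8332 → 3-byte form E8 8C B2 at offsets 0–2.
U+246D → 3-byte form E2 91 AD at offsets 3–5.
U+16A0 → 3-byte form E1 9A A0 at offsets 6–8.
U+B12E → 3-byte form EB 84 AE at offsets 9–11.
U+2B8C → 3-byte form E2 AE 8C at offsets 12–14.
U+1F699 → 4-byte form F0 9F 9A 99 at offsets 15–18.
Offset 18 falls in char 6's range; it's byte 4 of F0 9F 9A 99 = 0x99.

0x99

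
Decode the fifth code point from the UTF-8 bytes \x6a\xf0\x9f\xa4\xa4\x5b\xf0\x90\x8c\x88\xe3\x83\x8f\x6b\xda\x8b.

U+30CF

Offset 0: leading byte 0x6A = 01101010 → 1-byte char #1 = 6A.
Offset 1: leading byte 0xF0 = 11110000 → 4-byte char #2 = F0 9F A4 A4.
Offset 5: leading byte 0x5B = 01011011 → 1-byte char #3 = 5B.
Offset 6: leading byte 0xF0 = 11110000 → 4-byte char #4 = F0 90 8C 88.
Offset 10: leading byte 0xE3 = 11100011 → 3-byte char #5 = E3 83 8F.
Leading byte 0xE3 = 11100011 matches 1110xxxx → 3-byte sequence.
Byte 1: 0xE3 = 11100011, payload 0011 (4 bits).
Byte 2: 0x83 = 10000011 (10xxxxxx ✓), payload 000011.
Byte 3: 0x8F = 10001111 (10xxxxxx ✓), payload 001111.
Concatenate: 0011000011001111 = 0x30CF (16 bits → U+30CF).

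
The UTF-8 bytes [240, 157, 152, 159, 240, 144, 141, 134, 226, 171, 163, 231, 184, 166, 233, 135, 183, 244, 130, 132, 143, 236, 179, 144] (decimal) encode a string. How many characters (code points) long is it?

Byte at offset 0: 0xF0 = 11110000 → 4-byte char (#1). Advance 4.
Byte at offset 4: 0xF0 = 11110000 → 4-byte char (#2). Advance 4.
Byte at offset 8: 0xE2 = 11100010 → 3-byte char (#3). Advance 3.
Byte at offset 11: 0xE7 = 11100111 → 3-byte char (#4). Advance 3.
Byte at offset 14: 0xE9 = 11101001 → 3-byte char (#5). Advance 3.
Byte at offset 17: 0xF4 = 11110100 → 4-byte char (#6). Advance 4.
Byte at offset 21: 0xEC = 11101100 → 3-byte char (#7). Advance 3.
Reached end at offset 24 after 7 code points.

7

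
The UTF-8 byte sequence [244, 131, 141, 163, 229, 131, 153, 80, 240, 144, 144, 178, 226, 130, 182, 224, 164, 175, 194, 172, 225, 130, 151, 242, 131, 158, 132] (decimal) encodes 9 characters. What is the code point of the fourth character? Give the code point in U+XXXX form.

Offset 0: leading byte 0xF4 = 11110100 → 4-byte char #1 = F4 83 8D A3.
Offset 4: leading byte 0xE5 = 11100101 → 3-byte char #2 = E5 83 99.
Offset 7: leading byte 0x50 = 01010000 → 1-byte char #3 = 50.
Offset 8: leading byte 0xF0 = 11110000 → 4-byte char #4 = F0 90 90 B2.
Leading byte 0xF0 = 11110000 matches 11110xxx → 4-byte sequence.
Byte 1: 0xF0 = 11110000, payload 000 (3 bits).
Byte 2: 0x90 = 10010000 (10xxxxxx ✓), payload 010000.
Byte 3: 0x90 = 10010000 (10xxxxxx ✓), payload 010000.
Byte 4: 0xB2 = 10110010 (10xxxxxx ✓), payload 110010.
Concatenate: 000010000010000110010 = 0x10432 (21 bits → U+10432).

U+10432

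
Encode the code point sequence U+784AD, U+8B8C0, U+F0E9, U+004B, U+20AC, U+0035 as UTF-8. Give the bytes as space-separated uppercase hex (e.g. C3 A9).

F1 B8 92 AD F2 8B A3 80 EF 83 A9 4B E2 82 AC 35

U+784AD: 4-byte form → F1 B8 92 AD.
U+8B8C0: 4-byte form → F2 8B A3 80.
U+F0E9: 3-byte form → EF 83 A9.
U+004B: 1-byte form → 4B.
U+20AC: 3-byte form → E2 82 AC.
U+0035: 1-byte form → 35.
Concatenated (16 bytes): F1 B8 92 AD F2 8B A3 80 EF 83 A9 4B E2 82 AC 35.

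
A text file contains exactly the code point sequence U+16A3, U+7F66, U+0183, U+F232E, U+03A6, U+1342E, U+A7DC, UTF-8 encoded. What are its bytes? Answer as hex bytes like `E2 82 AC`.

U+16A3: 3-byte form → E1 9A A3.
U+7F66: 3-byte form → E7 BD A6.
U+0183: 2-byte form → C6 83.
U+F232E: 4-byte form → F3 B2 8C AE.
U+03A6: 2-byte form → CE A6.
U+1342E: 4-byte form → F0 93 90 AE.
U+A7DC: 3-byte form → EA 9F 9C.
Concatenated (21 bytes): E1 9A A3 E7 BD A6 C6 83 F3 B2 8C AE CE A6 F0 93 90 AE EA 9F 9C.

E1 9A A3 E7 BD A6 C6 83 F3 B2 8C AE CE A6 F0 93 90 AE EA 9F 9C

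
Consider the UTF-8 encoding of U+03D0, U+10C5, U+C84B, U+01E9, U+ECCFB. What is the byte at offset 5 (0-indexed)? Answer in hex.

0xEC

U+03D0 → 2-byte form CF 90 at offsets 0–1.
U+10C5 → 3-byte form E1 83 85 at offsets 2–4.
U+C84B → 3-byte form EC A1 8B at offsets 5–7.
Offset 5 falls in char 3's range; it's byte 1 of EC A1 8B = 0xEC.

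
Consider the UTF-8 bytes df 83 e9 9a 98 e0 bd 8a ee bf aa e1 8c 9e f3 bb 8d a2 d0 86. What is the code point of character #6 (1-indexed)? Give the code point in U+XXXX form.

U+FB362

Offset 0: leading byte 0xDF = 11011111 → 2-byte char #1 = DF 83.
Offset 2: leading byte 0xE9 = 11101001 → 3-byte char #2 = E9 9A 98.
Offset 5: leading byte 0xE0 = 11100000 → 3-byte char #3 = E0 BD 8A.
Offset 8: leading byte 0xEE = 11101110 → 3-byte char #4 = EE BF AA.
Offset 11: leading byte 0xE1 = 11100001 → 3-byte char #5 = E1 8C 9E.
Offset 14: leading byte 0xF3 = 11110011 → 4-byte char #6 = F3 BB 8D A2.
Leading byte 0xF3 = 11110011 matches 11110xxx → 4-byte sequence.
Byte 1: 0xF3 = 11110011, payload 011 (3 bits).
Byte 2: 0xBB = 10111011 (10xxxxxx ✓), payload 111011.
Byte 3: 0x8D = 10001101 (10xxxxxx ✓), payload 001101.
Byte 4: 0xA2 = 10100010 (10xxxxxx ✓), payload 100010.
Concatenate: 011111011001101100010 = 0xFB362 (21 bits → U+FB362).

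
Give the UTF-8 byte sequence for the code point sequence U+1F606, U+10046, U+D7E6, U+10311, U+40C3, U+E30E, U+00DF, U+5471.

U+1F606: 4-byte form → F0 9F 98 86.
U+10046: 4-byte form → F0 90 81 86.
U+D7E6: 3-byte form → ED 9F A6.
U+10311: 4-byte form → F0 90 8C 91.
U+40C3: 3-byte form → E4 83 83.
U+E30E: 3-byte form → EE 8C 8E.
U+00DF: 2-byte form → C3 9F.
U+5471: 3-byte form → E5 91 B1.
Concatenated (26 bytes): F0 9F 98 86 F0 90 81 86 ED 9F A6 F0 90 8C 91 E4 83 83 EE 8C 8E C3 9F E5 91 B1.

F0 9F 98 86 F0 90 81 86 ED 9F A6 F0 90 8C 91 E4 83 83 EE 8C 8E C3 9F E5 91 B1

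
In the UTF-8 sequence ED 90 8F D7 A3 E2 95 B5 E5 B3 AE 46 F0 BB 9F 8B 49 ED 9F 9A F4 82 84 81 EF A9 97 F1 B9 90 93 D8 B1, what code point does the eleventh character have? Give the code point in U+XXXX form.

Offset 0: leading byte 0xED = 11101101 → 3-byte char #1 = ED 90 8F.
Offset 3: leading byte 0xD7 = 11010111 → 2-byte char #2 = D7 A3.
Offset 5: leading byte 0xE2 = 11100010 → 3-byte char #3 = E2 95 B5.
Offset 8: leading byte 0xE5 = 11100101 → 3-byte char #4 = E5 B3 AE.
Offset 11: leading byte 0x46 = 01000110 → 1-byte char #5 = 46.
Offset 12: leading byte 0xF0 = 11110000 → 4-byte char #6 = F0 BB 9F 8B.
Offset 16: leading byte 0x49 = 01001001 → 1-byte char #7 = 49.
Offset 17: leading byte 0xED = 11101101 → 3-byte char #8 = ED 9F 9A.
Offset 20: leading byte 0xF4 = 11110100 → 4-byte char #9 = F4 82 84 81.
Offset 24: leading byte 0xEF = 11101111 → 3-byte char #10 = EF A9 97.
Offset 27: leading byte 0xF1 = 11110001 → 4-byte char #11 = F1 B9 90 93.
Leading byte 0xF1 = 11110001 matches 11110xxx → 4-byte sequence.
Byte 1: 0xF1 = 11110001, payload 001 (3 bits).
Byte 2: 0xB9 = 10111001 (10xxxxxx ✓), payload 111001.
Byte 3: 0x90 = 10010000 (10xxxxxx ✓), payload 010000.
Byte 4: 0x93 = 10010011 (10xxxxxx ✓), payload 010011.
Concatenate: 001111001010000010011 = 0x79413 (21 bits → U+79413).

U+79413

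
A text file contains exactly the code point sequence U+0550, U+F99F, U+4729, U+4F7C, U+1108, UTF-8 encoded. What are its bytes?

D5 90 EF A6 9F E4 9C A9 E4 BD BC E1 84 88

U+0550: 2-byte form → D5 90.
U+F99F: 3-byte form → EF A6 9F.
U+4729: 3-byte form → E4 9C A9.
U+4F7C: 3-byte form → E4 BD BC.
U+1108: 3-byte form → E1 84 88.
Concatenated (14 bytes): D5 90 EF A6 9F E4 9C A9 E4 BD BC E1 84 88.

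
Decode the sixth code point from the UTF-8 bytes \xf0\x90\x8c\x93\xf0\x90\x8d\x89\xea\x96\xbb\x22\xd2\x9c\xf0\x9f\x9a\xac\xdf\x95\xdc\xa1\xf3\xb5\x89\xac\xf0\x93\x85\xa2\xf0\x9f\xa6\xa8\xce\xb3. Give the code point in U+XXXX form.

Offset 0: leading byte 0xF0 = 11110000 → 4-byte char #1 = F0 90 8C 93.
Offset 4: leading byte 0xF0 = 11110000 → 4-byte char #2 = F0 90 8D 89.
Offset 8: leading byte 0xEA = 11101010 → 3-byte char #3 = EA 96 BB.
Offset 11: leading byte 0x22 = 00100010 → 1-byte char #4 = 22.
Offset 12: leading byte 0xD2 = 11010010 → 2-byte char #5 = D2 9C.
Offset 14: leading byte 0xF0 = 11110000 → 4-byte char #6 = F0 9F 9A AC.
Leading byte 0xF0 = 11110000 matches 11110xxx → 4-byte sequence.
Byte 1: 0xF0 = 11110000, payload 000 (3 bits).
Byte 2: 0x9F = 10011111 (10xxxxxx ✓), payload 011111.
Byte 3: 0x9A = 10011010 (10xxxxxx ✓), payload 011010.
Byte 4: 0xAC = 10101100 (10xxxxxx ✓), payload 101100.
Concatenate: 000011111011010101100 = 0x1F6AC (21 bits → U+1F6AC).

U+1F6AC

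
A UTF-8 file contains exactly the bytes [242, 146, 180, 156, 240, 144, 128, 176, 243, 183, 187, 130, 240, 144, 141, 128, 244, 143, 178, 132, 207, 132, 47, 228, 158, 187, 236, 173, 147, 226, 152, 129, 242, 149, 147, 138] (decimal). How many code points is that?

Byte at offset 0: 0xF2 = 11110010 → 4-byte char (#1). Advance 4.
Byte at offset 4: 0xF0 = 11110000 → 4-byte char (#2). Advance 4.
Byte at offset 8: 0xF3 = 11110011 → 4-byte char (#3). Advance 4.
Byte at offset 12: 0xF0 = 11110000 → 4-byte char (#4). Advance 4.
Byte at offset 16: 0xF4 = 11110100 → 4-byte char (#5). Advance 4.
Byte at offset 20: 0xCF = 11001111 → 2-byte char (#6). Advance 2.
Byte at offset 22: 0x2F = 00101111 → 1-byte char (#7). Advance 1.
Byte at offset 23: 0xE4 = 11100100 → 3-byte char (#8). Advance 3.
Byte at offset 26: 0xEC = 11101100 → 3-byte char (#9). Advance 3.
Byte at offset 29: 0xE2 = 11100010 → 3-byte char (#10). Advance 3.
Byte at offset 32: 0xF2 = 11110010 → 4-byte char (#11). Advance 4.
Reached end at offset 36 after 11 code points.

11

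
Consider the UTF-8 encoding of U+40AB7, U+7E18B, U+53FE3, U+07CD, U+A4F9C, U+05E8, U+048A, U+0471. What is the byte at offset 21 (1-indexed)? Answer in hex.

0xD2

1-indexed offset 21 is 0-indexed offset 20.
U+40AB7 → 4-byte form F1 80 AA B7 at offsets 0–3.
U+7E18B → 4-byte form F1 BE 86 8B at offsets 4–7.
U+53FE3 → 4-byte form F1 93 BF A3 at offsets 8–11.
U+07CD → 2-byte form DF 8D at offsets 12–13.
U+A4F9C → 4-byte form F2 A4 BE 9C at offsets 14–17.
U+05E8 → 2-byte form D7 A8 at offsets 18–19.
U+048A → 2-byte form D2 8A at offsets 20–21.
Offset 20 falls in char 7's range; it's byte 1 of D2 8A = 0xD2.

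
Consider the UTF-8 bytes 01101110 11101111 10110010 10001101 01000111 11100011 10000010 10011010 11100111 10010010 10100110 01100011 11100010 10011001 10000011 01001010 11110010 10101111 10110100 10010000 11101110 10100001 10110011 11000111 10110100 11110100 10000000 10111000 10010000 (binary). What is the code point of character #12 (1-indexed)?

Offset 0: leading byte 0x6E = 01101110 → 1-byte char #1 = 6E.
Offset 1: leading byte 0xEF = 11101111 → 3-byte char #2 = EF B2 8D.
Offset 4: leading byte 0x47 = 01000111 → 1-byte char #3 = 47.
Offset 5: leading byte 0xE3 = 11100011 → 3-byte char #4 = E3 82 9A.
Offset 8: leading byte 0xE7 = 11100111 → 3-byte char #5 = E7 92 A6.
Offset 11: leading byte 0x63 = 01100011 → 1-byte char #6 = 63.
Offset 12: leading byte 0xE2 = 11100010 → 3-byte char #7 = E2 99 83.
Offset 15: leading byte 0x4A = 01001010 → 1-byte char #8 = 4A.
Offset 16: leading byte 0xF2 = 11110010 → 4-byte char #9 = F2 AF B4 90.
Offset 20: leading byte 0xEE = 11101110 → 3-byte char #10 = EE A1 B3.
Offset 23: leading byte 0xC7 = 11000111 → 2-byte char #11 = C7 B4.
Offset 25: leading byte 0xF4 = 11110100 → 4-byte char #12 = F4 80 B8 90.
Leading byte 0xF4 = 11110100 matches 11110xxx → 4-byte sequence.
Byte 1: 0xF4 = 11110100, payload 100 (3 bits).
Byte 2: 0x80 = 10000000 (10xxxxxx ✓), payload 000000.
Byte 3: 0xB8 = 10111000 (10xxxxxx ✓), payload 111000.
Byte 4: 0x90 = 10010000 (10xxxxxx ✓), payload 010000.
Concatenate: 100000000111000010000 = 0x100E10 (21 bits → U+100E10).

U+100E10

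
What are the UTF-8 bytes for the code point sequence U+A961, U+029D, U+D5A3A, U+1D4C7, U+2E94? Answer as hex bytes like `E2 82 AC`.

U+A961: 3-byte form → EA A5 A1.
U+029D: 2-byte form → CA 9D.
U+D5A3A: 4-byte form → F3 95 A8 BA.
U+1D4C7: 4-byte form → F0 9D 93 87.
U+2E94: 3-byte form → E2 BA 94.
Concatenated (16 bytes): EA A5 A1 CA 9D F3 95 A8 BA F0 9D 93 87 E2 BA 94.

EA A5 A1 CA 9D F3 95 A8 BA F0 9D 93 87 E2 BA 94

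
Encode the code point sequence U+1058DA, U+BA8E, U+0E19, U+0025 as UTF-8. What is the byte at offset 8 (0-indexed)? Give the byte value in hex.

U+1058DA → 4-byte form F4 85 A3 9A at offsets 0–3.
U+BA8E → 3-byte form EB AA 8E at offsets 4–6.
U+0E19 → 3-byte form E0 B8 99 at offsets 7–9.
Offset 8 falls in char 3's range; it's byte 2 of E0 B8 99 = 0xB8.

0xB8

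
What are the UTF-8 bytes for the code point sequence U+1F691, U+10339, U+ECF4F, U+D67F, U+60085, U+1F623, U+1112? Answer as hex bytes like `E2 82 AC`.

U+1F691: 4-byte form → F0 9F 9A 91.
U+10339: 4-byte form → F0 90 8C B9.
U+ECF4F: 4-byte form → F3 AC BD 8F.
U+D67F: 3-byte form → ED 99 BF.
U+60085: 4-byte form → F1 A0 82 85.
U+1F623: 4-byte form → F0 9F 98 A3.
U+1112: 3-byte form → E1 84 92.
Concatenated (26 bytes): F0 9F 9A 91 F0 90 8C B9 F3 AC BD 8F ED 99 BF F1 A0 82 85 F0 9F 98 A3 E1 84 92.

F0 9F 9A 91 F0 90 8C B9 F3 AC BD 8F ED 99 BF F1 A0 82 85 F0 9F 98 A3 E1 84 92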